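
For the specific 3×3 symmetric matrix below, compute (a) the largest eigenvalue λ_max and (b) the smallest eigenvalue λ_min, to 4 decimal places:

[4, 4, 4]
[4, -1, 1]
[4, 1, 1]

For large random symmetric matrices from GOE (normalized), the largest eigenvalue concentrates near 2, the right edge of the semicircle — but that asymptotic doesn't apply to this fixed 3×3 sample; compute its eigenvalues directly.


Since M is real symmetric, all three eigenvalues are real; they are the roots of det(λI − M) = λ³ − (tr M) λ² + s λ − det M, where s is the sum of the principal 2×2 minors.
tr M = 4 + (-1) + 1 = 4.
s = (4·(-1) − 4²) + (4·1 − 4²) + ((-1)·1 − 1²) = -20 + (-12) + (-2) = -34.
det M (expand along row 1) = 4·(-2) − 4·0 + 4·8 = 24.
Characteristic polynomial: λ³ − 4λ² − 34λ − 24 = 0.
Substitute λ = y + (tr M)/3 = y + 1.333333 to remove the quadratic term: y³ + p·y + q = 0 with p = s − (tr M)²/3 = -39.333333 and q = −2(tr M)³/27 + (tr M)·s/3 − det M = -74.074074.
Three real roots ⇒ use the trigonometric (Viète) form: r = 2√(−p/3) = 7.241854, φ = arccos(3q/(p·r)) = arccos(0.780148) = 0.675894 rad.
y_k = r·cos(φ/3 − 2πk/3) for k = 0, 1, 2 gives y = 7.058834, -2.128355, -4.930479.
λ_k = y_k + 1.333333 gives λ = 8.3922, -0.7950, -3.5971 (check: the sum is 4.0000 = tr M).

Hence λ_max = 8.3922 and λ_min = -3.5971.


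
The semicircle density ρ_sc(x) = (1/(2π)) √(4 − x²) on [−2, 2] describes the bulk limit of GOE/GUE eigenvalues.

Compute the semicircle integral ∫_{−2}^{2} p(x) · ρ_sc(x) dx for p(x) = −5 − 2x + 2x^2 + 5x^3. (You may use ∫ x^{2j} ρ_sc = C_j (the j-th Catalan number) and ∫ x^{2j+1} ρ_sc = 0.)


Write p(x) = Σ a_i x^i, split into monomials and integrate each against ρ_sc separately.
Using ∫ x^{2j} ρ_sc = C_j = (1/(j+1)) C(2j, j) (Catalan numbers) and ∫ x^{2j+1} ρ_sc = 0 (odd monomials vanish by symmetry):
  i = 0 (even): a_0 · C_{0} = -5 · 1 = -5
  i = 1 (odd): ∫ x^1 ρ_sc = 0 (vanishes)
  i = 2 (even): a_2 · C_{1} = 2 · 1 = 2
  i = 3 (odd): ∫ x^3 ρ_sc = 0 (vanishes)

Summing the contributions: ∫_{−2}^{2} p(x) ρ_sc(x) dx = (-5) + 2 = -3.


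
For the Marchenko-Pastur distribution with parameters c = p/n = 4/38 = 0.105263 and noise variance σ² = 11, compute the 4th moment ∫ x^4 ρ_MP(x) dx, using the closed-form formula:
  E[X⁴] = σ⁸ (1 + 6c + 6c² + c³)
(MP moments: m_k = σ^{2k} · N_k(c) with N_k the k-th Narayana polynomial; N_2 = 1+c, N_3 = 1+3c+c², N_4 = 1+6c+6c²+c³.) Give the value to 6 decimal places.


E[X⁴] = σ⁸ (1 + 6c + 6c² + c³) (fourth MP moment). With σ² = 11 (so σ⁸ = 14641) and c = 4/38 = 0.105263: E[X⁴] = 14641 · (1 + 6·0.105263 + 6·(0.105263)² + (0.105263)³) = 14641 · 1.699227.

So E[X^4] = 24878.386791.


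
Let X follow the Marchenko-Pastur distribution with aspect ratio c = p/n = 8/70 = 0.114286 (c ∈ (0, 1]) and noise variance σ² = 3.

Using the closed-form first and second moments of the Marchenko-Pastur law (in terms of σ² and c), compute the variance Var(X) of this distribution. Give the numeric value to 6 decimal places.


Recall the MP moments m_1 = E[X] = σ² and m_2 = E[X²] = σ⁴ (1 + c).
m_1 = E[X] = σ² = 3, so m_1² = 9.
m_2 = E[X²] = σ⁴ (1 + c) = 9 · (1 + 0.114286) = 9 · 1.114286 = 10.028571.
(Note m_2 − m_1² simplifies to c · σ⁴ = 0.114286 · 9.)

Var(X) = m_2 − m_1² = 10.028571 − 9 = 1.028571.


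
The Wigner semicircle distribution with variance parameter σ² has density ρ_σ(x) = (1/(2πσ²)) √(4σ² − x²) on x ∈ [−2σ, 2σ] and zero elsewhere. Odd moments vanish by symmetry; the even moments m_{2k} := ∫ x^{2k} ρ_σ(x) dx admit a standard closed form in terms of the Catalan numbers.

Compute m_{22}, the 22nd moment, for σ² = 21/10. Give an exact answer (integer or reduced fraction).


By the scaled semicircle moment identity, m_{2k} = σ^{2k} · C_k with k = 11.
C_11 = (1/(k+1)) · C(2k, k) = (1/12) · C(22, 11) = (1/12) · 705432 = 58786.
σ^{2k} = (σ²)^k = (21/10)^11 = 350277500542221/100000000000.

Therefore m_{22} = σ^{22} · C_11 = (350277500542221/100000000000) · 58786 = 10295706573437501853/50000000000.


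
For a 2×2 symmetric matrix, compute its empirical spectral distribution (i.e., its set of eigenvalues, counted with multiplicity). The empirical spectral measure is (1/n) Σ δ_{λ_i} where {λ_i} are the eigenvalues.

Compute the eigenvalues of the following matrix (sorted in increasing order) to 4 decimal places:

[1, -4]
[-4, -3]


Since M is real symmetric, both eigenvalues are real; they are the roots of det(λI − M) = λ² − (tr M) λ + det M.
tr M = 1 + (-3) = -2.
det M = 1·(-3) − (-4)² = -3 − 16 = -19.
Characteristic polynomial: λ² + 2λ − 19 = 0.
Discriminant Δ = (tr M)² − 4·det M = 4 − (-76) = 80; √Δ = 8.944272.
λ = (tr M ± √Δ)/2 = (-2 ± 8.944272)/2, giving (tr M − √Δ)/2 = -5.4721 and (tr M + √Δ)/2 = 3.4721.

Eigenvalues sorted in increasing order: [-5.4721, 3.4721].


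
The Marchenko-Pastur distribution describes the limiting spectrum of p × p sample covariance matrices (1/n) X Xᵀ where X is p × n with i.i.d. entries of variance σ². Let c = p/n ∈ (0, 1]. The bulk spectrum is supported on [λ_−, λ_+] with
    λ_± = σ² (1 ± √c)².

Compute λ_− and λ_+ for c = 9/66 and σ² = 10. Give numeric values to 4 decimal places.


c = 9/66 = 0.136364; √c = 0.369274.
λ_− = σ² (1 − √c)² = 10 · (1 − 0.369274)² = 10 · (0.630726)² = 3.978147.
λ_+ = σ² (1 + √c)² = 10 · (1 + 0.369274)² = 10 · (1.369274)² = 18.749126.

Rounded to 4 decimal places: λ_− ≈ 3.9781, λ_+ ≈ 18.7491.


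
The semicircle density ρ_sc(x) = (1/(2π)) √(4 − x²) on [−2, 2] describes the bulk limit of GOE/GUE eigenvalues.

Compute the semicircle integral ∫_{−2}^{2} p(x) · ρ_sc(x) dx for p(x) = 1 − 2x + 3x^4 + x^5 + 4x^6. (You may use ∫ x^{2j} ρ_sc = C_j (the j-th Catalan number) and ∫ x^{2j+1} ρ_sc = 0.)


Write p(x) = Σ a_i x^i, split into monomials and integrate each against ρ_sc separately.
Using ∫ x^{2j} ρ_sc = C_j = (1/(j+1)) C(2j, j) (Catalan numbers) and ∫ x^{2j+1} ρ_sc = 0 (odd monomials vanish by symmetry):
  i = 0 (even): a_0 · C_{0} = 1 · 1 = 1
  i = 1 (odd): ∫ x^1 ρ_sc = 0 (vanishes)
  i = 4 (even): a_4 · C_{2} = 3 · 2 = 6
  i = 5 (odd): ∫ x^5 ρ_sc = 0 (vanishes)
  i = 6 (even): a_6 · C_{3} = 4 · 5 = 20

Summing the contributions: ∫_{−2}^{2} p(x) ρ_sc(x) dx = 1 + 6 + 20 = 27.


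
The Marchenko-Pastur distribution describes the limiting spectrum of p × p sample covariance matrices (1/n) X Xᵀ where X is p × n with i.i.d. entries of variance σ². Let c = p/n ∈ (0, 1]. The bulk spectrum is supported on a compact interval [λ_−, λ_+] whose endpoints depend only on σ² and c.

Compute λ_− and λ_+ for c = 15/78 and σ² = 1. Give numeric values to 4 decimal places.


c = 15/78 = 0.192308; √c = 0.438529.
λ_− = σ² (1 − √c)² = 1 · (1 − 0.438529)² = 1 · (0.561471)² = 0.315250.
λ_+ = σ² (1 + √c)² = 1 · (1 + 0.438529)² = 1 · (1.438529)² = 2.069366.

Rounded to 4 decimal places: λ_− ≈ 0.3152, λ_+ ≈ 2.0694.


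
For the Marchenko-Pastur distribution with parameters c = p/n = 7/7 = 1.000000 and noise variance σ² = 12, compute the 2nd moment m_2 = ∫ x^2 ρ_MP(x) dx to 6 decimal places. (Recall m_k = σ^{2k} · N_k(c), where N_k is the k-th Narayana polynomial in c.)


E[X²] = σ⁴ (1 + c) (second MP moment). With σ² = 12 (so σ⁴ = 144) and c = 7/7 = 1.000000: E[X²] = 144 · (1 + 1.000000) = 144 · 2.000000.

So E[X^2] = 288.000000.


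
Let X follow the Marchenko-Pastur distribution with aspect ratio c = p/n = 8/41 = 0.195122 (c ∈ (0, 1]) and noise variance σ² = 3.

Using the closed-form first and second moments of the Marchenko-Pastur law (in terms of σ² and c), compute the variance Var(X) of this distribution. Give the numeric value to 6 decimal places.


Recall the MP moments m_1 = E[X] = σ² and m_2 = E[X²] = σ⁴ (1 + c).
m_1 = E[X] = σ² = 3, so m_1² = 9.
m_2 = E[X²] = σ⁴ (1 + c) = 9 · (1 + 0.195122) = 9 · 1.195122 = 10.756098.
(Note m_2 − m_1² simplifies to c · σ⁴ = 0.195122 · 9.)

Var(X) = m_2 − m_1² = 10.756098 − 9 = 1.756098.


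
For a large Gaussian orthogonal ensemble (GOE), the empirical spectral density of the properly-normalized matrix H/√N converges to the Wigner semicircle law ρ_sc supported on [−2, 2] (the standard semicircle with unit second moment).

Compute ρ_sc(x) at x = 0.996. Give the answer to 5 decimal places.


ρ_sc(x) = (1/(2π)) √(4 − x²). With x = 0.996:
  4 − x² = 4 − (0.996)² = 4 − 0.992016 = 3.007984.
  √(4 − x²) = 1.734354.
  1/(2π) = 0.159155.
  ρ_sc(0.996) = 0.159155 · 1.734354 = 0.276031.

Rounded to 5 decimal places: ρ_sc(0.996) ≈ 0.27603.


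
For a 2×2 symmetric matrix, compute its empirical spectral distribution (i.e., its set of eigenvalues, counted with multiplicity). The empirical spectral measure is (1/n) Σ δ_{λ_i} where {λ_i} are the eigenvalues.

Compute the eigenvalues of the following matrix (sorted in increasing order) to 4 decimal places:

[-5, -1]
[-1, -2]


Since M is real symmetric, both eigenvalues are real; they are the roots of det(λI − M) = λ² − (tr M) λ + det M.
tr M = -5 + (-2) = -7.
det M = (-5)·(-2) − (-1)² = 10 − 1 = 9.
Characteristic polynomial: λ² + 7λ + 9 = 0.
Discriminant Δ = (tr M)² − 4·det M = 49 − 36 = 13; √Δ = 3.605551.
λ = (tr M ± √Δ)/2 = (-7 ± 3.605551)/2, giving (tr M − √Δ)/2 = -5.3028 and (tr M + √Δ)/2 = -1.6972.

Eigenvalues sorted in increasing order: [-5.3028, -1.6972].


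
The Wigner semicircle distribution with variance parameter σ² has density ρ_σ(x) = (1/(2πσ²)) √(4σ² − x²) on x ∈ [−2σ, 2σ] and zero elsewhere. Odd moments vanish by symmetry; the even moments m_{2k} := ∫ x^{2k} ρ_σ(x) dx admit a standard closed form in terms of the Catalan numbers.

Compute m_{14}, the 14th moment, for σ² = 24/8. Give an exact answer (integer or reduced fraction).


By the scaled semicircle moment identity, m_{2k} = σ^{2k} · C_k with k = 7.
C_7 = (1/(k+1)) · C(2k, k) = (1/8) · C(14, 7) = (1/8) · 3432 = 429.
σ^{2k} = (σ²)^k = (24/8)^7 = 2187.

Therefore m_{14} = σ^{14} · C_7 = 2187 · 429 = 938223.


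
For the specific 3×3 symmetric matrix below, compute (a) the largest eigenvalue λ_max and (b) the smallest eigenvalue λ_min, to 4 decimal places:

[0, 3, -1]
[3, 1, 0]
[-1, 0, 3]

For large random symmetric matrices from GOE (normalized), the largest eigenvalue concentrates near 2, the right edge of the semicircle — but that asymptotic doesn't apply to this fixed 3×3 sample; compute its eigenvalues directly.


Since M is real symmetric, all three eigenvalues are real; they are the roots of det(λI − M) = λ³ − (tr M) λ² + s λ − det M, where s is the sum of the principal 2×2 minors.
tr M = 0 + 1 + 3 = 4.
s = (0·1 − 3²) + (0·3 − (-1)²) + (1·3 − 0²) = -9 + (-1) + 3 = -7.
det M (expand along row 1) = 0·3 − 3·9 + (-1)·1 = -28.
Characteristic polynomial: λ³ − 4λ² − 7λ + 28 = 0.
Substitute λ = y + (tr M)/3 = y + 1.333333 to remove the quadratic term: y³ + p·y + q = 0 with p = s − (tr M)²/3 = -12.333333 and q = −2(tr M)³/27 + (tr M)·s/3 − det M = 13.925926.
Three real roots ⇒ use the trigonometric (Viète) form: r = 2√(−p/3) = 4.055175, φ = arccos(3q/(p·r)) = arccos(-0.835325) = 2.559519 rad.
y_k = r·cos(φ/3 − 2πk/3) for k = 0, 1, 2 gives y = 2.666667, 1.312418, -3.979085.
λ_k = y_k + 1.333333 gives λ = 4.0000, 2.6458, -2.6458 (check: the sum is 4.0000 = tr M).

Hence λ_max = 4.0000 and λ_min = -2.6458.


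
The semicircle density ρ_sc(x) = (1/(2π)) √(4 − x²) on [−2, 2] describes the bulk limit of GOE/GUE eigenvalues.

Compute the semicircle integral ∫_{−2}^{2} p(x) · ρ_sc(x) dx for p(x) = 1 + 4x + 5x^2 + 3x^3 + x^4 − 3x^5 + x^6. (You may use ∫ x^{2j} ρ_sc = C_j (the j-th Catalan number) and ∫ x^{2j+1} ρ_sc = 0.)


Write p(x) = Σ a_i x^i, split into monomials and integrate each against ρ_sc separately.
Using ∫ x^{2j} ρ_sc = C_j = (1/(j+1)) C(2j, j) (Catalan numbers) and ∫ x^{2j+1} ρ_sc = 0 (odd monomials vanish by symmetry):
  i = 0 (even): a_0 · C_{0} = 1 · 1 = 1
  i = 1 (odd): ∫ x^1 ρ_sc = 0 (vanishes)
  i = 2 (even): a_2 · C_{1} = 5 · 1 = 5
  i = 3 (odd): ∫ x^3 ρ_sc = 0 (vanishes)
  i = 4 (even): a_4 · C_{2} = 1 · 2 = 2
  i = 5 (odd): ∫ x^5 ρ_sc = 0 (vanishes)
  i = 6 (even): a_6 · C_{3} = 1 · 5 = 5

Summing the contributions: ∫_{−2}^{2} p(x) ρ_sc(x) dx = 1 + 5 + 2 + 5 = 13.


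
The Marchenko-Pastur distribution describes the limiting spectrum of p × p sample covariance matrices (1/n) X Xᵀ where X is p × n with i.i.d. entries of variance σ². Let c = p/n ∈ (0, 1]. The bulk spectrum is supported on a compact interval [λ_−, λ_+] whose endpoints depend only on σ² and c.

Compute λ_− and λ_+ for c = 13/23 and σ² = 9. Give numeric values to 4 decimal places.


c = 13/23 = 0.565217; √c = 0.751809.
λ_− = σ² (1 − √c)² = 9 · (1 − 0.751809)² = 9 · (0.248191)² = 0.554387.
λ_+ = σ² (1 + √c)² = 9 · (1 + 0.751809)² = 9 · (1.751809)² = 27.619526.

Rounded to 4 decimal places: λ_− ≈ 0.5544, λ_+ ≈ 27.6195.


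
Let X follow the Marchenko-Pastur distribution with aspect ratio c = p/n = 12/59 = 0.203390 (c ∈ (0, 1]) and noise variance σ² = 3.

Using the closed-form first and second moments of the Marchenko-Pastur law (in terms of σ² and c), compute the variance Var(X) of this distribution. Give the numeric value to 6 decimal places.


Recall the MP moments m_1 = E[X] = σ² and m_2 = E[X²] = σ⁴ (1 + c).
m_1 = E[X] = σ² = 3, so m_1² = 9.
m_2 = E[X²] = σ⁴ (1 + c) = 9 · (1 + 0.203390) = 9 · 1.203390 = 10.830508.
(Note m_2 − m_1² simplifies to c · σ⁴ = 0.203390 · 9.)

Var(X) = m_2 − m_1² = 10.830508 − 9 = 1.830508.


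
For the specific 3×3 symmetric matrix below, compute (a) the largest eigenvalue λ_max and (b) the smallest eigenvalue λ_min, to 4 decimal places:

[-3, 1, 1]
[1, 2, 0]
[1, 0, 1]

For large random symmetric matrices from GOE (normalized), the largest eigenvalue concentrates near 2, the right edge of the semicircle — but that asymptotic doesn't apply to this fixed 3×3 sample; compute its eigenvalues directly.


Since M is real symmetric, all three eigenvalues are real; they are the roots of det(λI − M) = λ³ − (tr M) λ² + s λ − det M, where s is the sum of the principal 2×2 minors.
tr M = -3 + 2 + 1 = 0.
s = ((-3)·2 − 1²) + ((-3)·1 − 1²) + (2·1 − 0²) = -7 + (-4) + 2 = -9.
det M (expand along row 1) = (-3)·2 − 1·1 + 1·(-2) = -9.
Characteristic polynomial: λ³ − 9λ + 9 = 0.
Substitute λ = y + (tr M)/3 = y + 0.000000 to remove the quadratic term: y³ + p·y + q = 0 with p = s − (tr M)²/3 = -9.000000 and q = −2(tr M)³/27 + (tr M)·s/3 − det M = 9.000000.
Three real roots ⇒ use the trigonometric (Viète) form: r = 2√(−p/3) = 3.464102, φ = arccos(3q/(p·r)) = arccos(-0.866025) = 2.617994 rad.
y_k = r·cos(φ/3 − 2πk/3) for k = 0, 1, 2 gives y = 2.226682, 1.184793, -3.411474.
λ_k = y_k + 0.000000 gives λ = 2.2267, 1.1848, -3.4115 (check: the sum is 0.0000 = tr M).

Hence λ_max = 2.2267 and λ_min = -3.4115.


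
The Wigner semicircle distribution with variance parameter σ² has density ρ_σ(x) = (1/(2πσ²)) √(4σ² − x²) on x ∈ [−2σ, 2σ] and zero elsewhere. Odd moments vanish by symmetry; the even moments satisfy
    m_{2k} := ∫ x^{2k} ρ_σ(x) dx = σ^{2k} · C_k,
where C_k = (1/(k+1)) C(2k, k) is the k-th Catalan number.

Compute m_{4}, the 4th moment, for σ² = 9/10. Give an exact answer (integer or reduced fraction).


By the scaled semicircle moment identity, m_{2k} = σ^{2k} · C_k with k = 2.
C_2 = (1/(k+1)) · C(2k, k) = (1/3) · C(4, 2) = (1/3) · 6 = 2.
σ^{2k} = (σ²)^k = (9/10)^2 = 81/100.

Therefore m_{4} = σ^{4} · C_2 = (81/100) · 2 = 81/50.


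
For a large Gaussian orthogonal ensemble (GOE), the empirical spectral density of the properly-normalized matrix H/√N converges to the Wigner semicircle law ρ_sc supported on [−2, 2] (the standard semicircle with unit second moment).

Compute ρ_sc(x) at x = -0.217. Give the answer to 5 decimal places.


ρ_sc(x) = (1/(2π)) √(4 − x²). With x = -0.217:
  4 − x² = 4 − (-0.217)² = 4 − 0.047089 = 3.952911.
  √(4 − x²) = 1.988193.
  1/(2π) = 0.159155.
  ρ_sc(-0.217) = 0.159155 · 1.988193 = 0.316431.

Rounded to 5 decimal places: ρ_sc(-0.217) ≈ 0.31643.


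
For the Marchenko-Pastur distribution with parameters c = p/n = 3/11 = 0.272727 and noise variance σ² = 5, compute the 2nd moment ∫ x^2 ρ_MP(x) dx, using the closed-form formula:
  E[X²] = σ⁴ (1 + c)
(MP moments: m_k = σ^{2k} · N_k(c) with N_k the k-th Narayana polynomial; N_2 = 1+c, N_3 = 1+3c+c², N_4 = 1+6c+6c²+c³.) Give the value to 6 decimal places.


E[X²] = σ⁴ (1 + c) (second MP moment). With σ² = 5 (so σ⁴ = 25) and c = 3/11 = 0.272727: E[X²] = 25 · (1 + 0.272727) = 25 · 1.272727.

So E[X^2] = 31.818182.


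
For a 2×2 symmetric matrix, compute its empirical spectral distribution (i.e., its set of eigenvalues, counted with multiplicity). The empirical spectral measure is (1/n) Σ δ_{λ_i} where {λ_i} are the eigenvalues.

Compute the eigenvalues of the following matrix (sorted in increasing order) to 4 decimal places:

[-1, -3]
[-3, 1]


Since M is real symmetric, both eigenvalues are real; they are the roots of det(λI − M) = λ² − (tr M) λ + det M.
tr M = -1 + 1 = 0.
det M = (-1)·1 − (-3)² = -1 − 9 = -10.
Characteristic polynomial: λ² − 10 = 0.
Discriminant Δ = (tr M)² − 4·det M = 0 − (-40) = 40; √Δ = 6.324555.
λ = (tr M ± √Δ)/2 = (0 ± 6.324555)/2, giving (tr M − √Δ)/2 = -3.1623 and (tr M + √Δ)/2 = 3.1623.

Eigenvalues sorted in increasing order: [-3.1623, 3.1623].


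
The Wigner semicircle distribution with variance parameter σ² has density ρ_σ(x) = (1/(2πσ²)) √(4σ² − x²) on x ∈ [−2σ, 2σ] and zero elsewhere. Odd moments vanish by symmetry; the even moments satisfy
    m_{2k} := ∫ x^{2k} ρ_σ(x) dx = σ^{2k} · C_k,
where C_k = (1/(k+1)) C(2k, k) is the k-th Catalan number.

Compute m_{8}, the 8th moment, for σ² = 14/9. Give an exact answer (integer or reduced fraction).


By the scaled semicircle moment identity, m_{2k} = σ^{2k} · C_k with k = 4.
C_4 = (1/(k+1)) · C(2k, k) = (1/5) · C(8, 4) = (1/5) · 70 = 14.
σ^{2k} = (σ²)^k = (14/9)^4 = 38416/6561.

Therefore m_{8} = σ^{8} · C_4 = (38416/6561) · 14 = 537824/6561.


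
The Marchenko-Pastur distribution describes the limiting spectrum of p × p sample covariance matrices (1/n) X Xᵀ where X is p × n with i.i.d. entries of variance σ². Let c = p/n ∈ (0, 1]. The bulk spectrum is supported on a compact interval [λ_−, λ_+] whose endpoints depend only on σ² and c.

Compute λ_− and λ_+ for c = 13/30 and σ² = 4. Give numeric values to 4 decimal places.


c = 13/30 = 0.433333; √c = 0.658281.
λ_− = σ² (1 − √c)² = 4 · (1 − 0.658281)² = 4 · (0.341719)² = 0.467089.
λ_+ = σ² (1 + √c)² = 4 · (1 + 0.658281)² = 4 · (1.658281)² = 10.999578.

Rounded to 4 decimal places: λ_− ≈ 0.4671, λ_+ ≈ 10.9996.


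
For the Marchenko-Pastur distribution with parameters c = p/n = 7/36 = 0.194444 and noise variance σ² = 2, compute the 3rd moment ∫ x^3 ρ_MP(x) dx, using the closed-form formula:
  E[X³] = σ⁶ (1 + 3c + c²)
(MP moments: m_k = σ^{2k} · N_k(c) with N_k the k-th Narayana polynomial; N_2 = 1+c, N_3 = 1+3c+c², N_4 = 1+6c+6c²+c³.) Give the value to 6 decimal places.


E[X³] = σ⁶ (1 + 3c + c²) (third MP moment). With σ² = 2 (so σ⁶ = 8) and c = 7/36 = 0.194444: E[X³] = 8 · (1 + 3·0.194444 + (0.194444)²) = 8 · 1.621142.

So E[X^3] = 12.969136.


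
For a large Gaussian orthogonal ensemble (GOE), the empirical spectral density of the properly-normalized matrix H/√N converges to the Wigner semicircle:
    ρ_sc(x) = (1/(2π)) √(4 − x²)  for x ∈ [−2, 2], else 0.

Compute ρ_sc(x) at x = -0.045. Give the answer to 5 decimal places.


ρ_sc(x) = (1/(2π)) √(4 − x²). With x = -0.045:
  4 − x² = 4 − (-0.045)² = 4 − 0.002025 = 3.997975.
  √(4 − x²) = 1.999494.
  1/(2π) = 0.159155.
  ρ_sc(-0.045) = 0.159155 · 1.999494 = 0.318229.

Rounded to 5 decimal places: ρ_sc(-0.045) ≈ 0.31823.


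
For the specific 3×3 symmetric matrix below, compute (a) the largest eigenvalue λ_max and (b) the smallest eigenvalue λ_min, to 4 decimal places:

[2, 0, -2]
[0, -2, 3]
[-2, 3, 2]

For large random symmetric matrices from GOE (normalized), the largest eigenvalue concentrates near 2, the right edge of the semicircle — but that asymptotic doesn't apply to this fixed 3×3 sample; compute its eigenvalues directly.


Since M is real symmetric, all three eigenvalues are real; they are the roots of det(λI − M) = λ³ − (tr M) λ² + s λ − det M, where s is the sum of the principal 2×2 minors.
tr M = 2 + (-2) + 2 = 2.
s = (2·(-2) − 0²) + (2·2 − (-2)²) + ((-2)·2 − 3²) = -4 + 0 + (-13) = -17.
det M (expand along row 1) = 2·(-13) − 0·6 + (-2)·(-4) = -18.
Characteristic polynomial: λ³ − 2λ² − 17λ + 18 = 0.
Substitute λ = y + (tr M)/3 = y + 0.666667 to remove the quadratic term: y³ + p·y + q = 0 with p = s − (tr M)²/3 = -18.333333 and q = −2(tr M)³/27 + (tr M)·s/3 − det M = 6.074074.
Three real roots ⇒ use the trigonometric (Viète) form: r = 2√(−p/3) = 4.944132, φ = arccos(3q/(p·r)) = arccos(-0.201034) = 1.773210 rad.
y_k = r·cos(φ/3 − 2πk/3) for k = 0, 1, 2 gives y = 4.105335, 0.333333, -4.438669.
λ_k = y_k + 0.666667 gives λ = 4.7720, 1.0000, -3.7720 (check: the sum is 2.0000 = tr M).

Hence λ_max = 4.7720 and λ_min = -3.7720.


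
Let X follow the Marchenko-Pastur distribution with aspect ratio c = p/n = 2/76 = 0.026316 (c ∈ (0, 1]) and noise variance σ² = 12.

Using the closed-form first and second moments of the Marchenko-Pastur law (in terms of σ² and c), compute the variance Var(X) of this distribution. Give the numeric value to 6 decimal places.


Recall the MP moments m_1 = E[X] = σ² and m_2 = E[X²] = σ⁴ (1 + c).
m_1 = E[X] = σ² = 12, so m_1² = 144.
m_2 = E[X²] = σ⁴ (1 + c) = 144 · (1 + 0.026316) = 144 · 1.026316 = 147.789474.
(Note m_2 − m_1² simplifies to c · σ⁴ = 0.026316 · 144.)

Var(X) = m_2 − m_1² = 147.789474 − 144 = 3.789474.


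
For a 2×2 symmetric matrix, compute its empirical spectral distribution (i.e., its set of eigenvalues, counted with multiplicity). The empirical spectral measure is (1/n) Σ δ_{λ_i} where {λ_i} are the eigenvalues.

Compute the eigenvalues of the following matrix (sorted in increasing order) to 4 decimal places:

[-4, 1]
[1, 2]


Since M is real symmetric, both eigenvalues are real; they are the roots of det(λI − M) = λ² − (tr M) λ + det M.
tr M = -4 + 2 = -2.
det M = (-4)·2 − 1² = -8 − 1 = -9.
Characteristic polynomial: λ² + 2λ − 9 = 0.
Discriminant Δ = (tr M)² − 4·det M = 4 − (-36) = 40; √Δ = 6.324555.
λ = (tr M ± √Δ)/2 = (-2 ± 6.324555)/2, giving (tr M − √Δ)/2 = -4.1623 and (tr M + √Δ)/2 = 2.1623.

Eigenvalues sorted in increasing order: [-4.1623, 2.1623].


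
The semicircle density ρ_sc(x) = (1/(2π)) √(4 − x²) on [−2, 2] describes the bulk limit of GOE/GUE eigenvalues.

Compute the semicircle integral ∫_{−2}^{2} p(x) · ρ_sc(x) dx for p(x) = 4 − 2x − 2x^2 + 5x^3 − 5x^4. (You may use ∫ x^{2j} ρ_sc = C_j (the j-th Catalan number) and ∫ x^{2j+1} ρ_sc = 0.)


Write p(x) = Σ a_i x^i, split into monomials and integrate each against ρ_sc separately.
Using ∫ x^{2j} ρ_sc = C_j = (1/(j+1)) C(2j, j) (Catalan numbers) and ∫ x^{2j+1} ρ_sc = 0 (odd monomials vanish by symmetry):
  i = 0 (even): a_0 · C_{0} = 4 · 1 = 4
  i = 1 (odd): ∫ x^1 ρ_sc = 0 (vanishes)
  i = 2 (even): a_2 · C_{1} = -2 · 1 = -2
  i = 3 (odd): ∫ x^3 ρ_sc = 0 (vanishes)
  i = 4 (even): a_4 · C_{2} = -5 · 2 = -10

Summing the contributions: ∫_{−2}^{2} p(x) ρ_sc(x) dx = 4 + (-2) + (-10) = -8.


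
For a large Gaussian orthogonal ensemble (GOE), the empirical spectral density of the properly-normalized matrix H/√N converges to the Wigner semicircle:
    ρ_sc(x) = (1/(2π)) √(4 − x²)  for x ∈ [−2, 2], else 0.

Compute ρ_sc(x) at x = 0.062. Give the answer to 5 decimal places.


ρ_sc(x) = (1/(2π)) √(4 − x²). With x = 0.062:
  4 − x² = 4 − (0.062)² = 4 − 0.003844 = 3.996156.
  √(4 − x²) = 1.999039.
  1/(2π) = 0.159155.
  ρ_sc(0.062) = 0.159155 · 1.999039 = 0.318157.

Rounded to 5 decimal places: ρ_sc(0.062) ≈ 0.31816.


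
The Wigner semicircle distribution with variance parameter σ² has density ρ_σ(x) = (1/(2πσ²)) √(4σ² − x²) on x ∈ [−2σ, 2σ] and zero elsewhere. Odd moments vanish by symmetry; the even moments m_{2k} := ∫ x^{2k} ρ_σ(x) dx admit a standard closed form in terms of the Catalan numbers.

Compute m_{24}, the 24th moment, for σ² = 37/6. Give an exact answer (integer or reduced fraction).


By the scaled semicircle moment identity, m_{2k} = σ^{2k} · C_k with k = 12.
C_12 = (1/(k+1)) · C(2k, k) = (1/13) · C(24, 12) = (1/13) · 2704156 = 208012.
σ^{2k} = (σ²)^k = (37/6)^12 = 6582952005840035281/2176782336.

Therefore m_{24} = σ^{24} · C_12 = (6582952005840035281/2176782336) · 208012 = 342333253159699354717843/544195584.


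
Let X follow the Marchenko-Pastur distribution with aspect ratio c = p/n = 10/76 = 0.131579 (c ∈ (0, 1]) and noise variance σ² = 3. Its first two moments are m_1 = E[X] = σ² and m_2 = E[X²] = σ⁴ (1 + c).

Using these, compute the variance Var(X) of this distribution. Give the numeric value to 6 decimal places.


m_1 = E[X] = σ² = 3, so m_1² = 9.
m_2 = E[X²] = σ⁴ (1 + c) = 9 · (1 + 0.131579) = 9 · 1.131579 = 10.184211.
(Note m_2 − m_1² simplifies to c · σ⁴ = 0.131579 · 9.)

Var(X) = m_2 − m_1² = 10.184211 − 9 = 1.184211.


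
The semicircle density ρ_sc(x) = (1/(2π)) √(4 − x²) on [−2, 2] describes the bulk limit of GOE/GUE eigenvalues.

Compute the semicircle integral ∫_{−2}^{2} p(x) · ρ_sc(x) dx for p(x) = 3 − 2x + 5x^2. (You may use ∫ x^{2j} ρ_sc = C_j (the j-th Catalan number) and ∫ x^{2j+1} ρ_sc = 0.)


Write p(x) = Σ a_i x^i, split into monomials and integrate each against ρ_sc separately.
Using ∫ x^{2j} ρ_sc = C_j = (1/(j+1)) C(2j, j) (Catalan numbers) and ∫ x^{2j+1} ρ_sc = 0 (odd monomials vanish by symmetry):
  i = 0 (even): a_0 · C_{0} = 3 · 1 = 3
  i = 1 (odd): ∫ x^1 ρ_sc = 0 (vanishes)
  i = 2 (even): a_2 · C_{1} = 5 · 1 = 5

Summing the contributions: ∫_{−2}^{2} p(x) ρ_sc(x) dx = 3 + 5 = 8.


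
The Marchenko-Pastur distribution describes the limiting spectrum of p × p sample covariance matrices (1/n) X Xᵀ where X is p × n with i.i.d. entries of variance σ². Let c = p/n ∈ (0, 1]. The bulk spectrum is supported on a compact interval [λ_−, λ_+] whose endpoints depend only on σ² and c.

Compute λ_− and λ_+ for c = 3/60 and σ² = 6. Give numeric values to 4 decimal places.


c = 3/60 = 0.050000; √c = 0.223607.
λ_− = σ² (1 − √c)² = 6 · (1 − 0.223607)² = 6 · (0.776393)² = 3.616718.
λ_+ = σ² (1 + √c)² = 6 · (1 + 0.223607)² = 6 · (1.223607)² = 8.983282.

Rounded to 4 decimal places: λ_− ≈ 3.6167, λ_+ ≈ 8.9833.


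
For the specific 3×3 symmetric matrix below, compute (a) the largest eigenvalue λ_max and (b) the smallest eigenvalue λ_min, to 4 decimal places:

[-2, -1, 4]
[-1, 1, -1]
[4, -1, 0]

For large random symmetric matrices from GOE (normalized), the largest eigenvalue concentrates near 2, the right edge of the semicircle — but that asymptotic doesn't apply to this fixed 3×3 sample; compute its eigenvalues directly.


Since M is real symmetric, all three eigenvalues are real; they are the roots of det(λI − M) = λ³ − (tr M) λ² + s λ − det M, where s is the sum of the principal 2×2 minors.
tr M = -2 + 1 + 0 = -1.
s = ((-2)·1 − (-1)²) + ((-2)·0 − 4²) + (1·0 − (-1)²) = -3 + (-16) + (-1) = -20.
det M (expand along row 1) = (-2)·(-1) − (-1)·4 + 4·(-3) = -6.
Characteristic polynomial: λ³ + λ² − 20λ + 6 = 0.
Substitute λ = y + (tr M)/3 = y − 0.333333 to remove the quadratic term: y³ + p·y + q = 0 with p = s − (tr M)²/3 = -20.333333 and q = −2(tr M)³/27 + (tr M)·s/3 − det M = 12.740741.
Three real roots ⇒ use the trigonometric (Viète) form: r = 2√(−p/3) = 5.206833, φ = arccos(3q/(p·r)) = arccos(-0.361022) = 1.940160 rad.
y_k = r·cos(φ/3 − 2πk/3) for k = 0, 1, 2 gives y = 4.155389, 0.639453, -4.794842.
λ_k = y_k − 0.333333 gives λ = 3.8221, 0.3061, -5.1282 (check: the sum is -1.0000 = tr M).

Hence λ_max = 3.8221 and λ_min = -5.1282.


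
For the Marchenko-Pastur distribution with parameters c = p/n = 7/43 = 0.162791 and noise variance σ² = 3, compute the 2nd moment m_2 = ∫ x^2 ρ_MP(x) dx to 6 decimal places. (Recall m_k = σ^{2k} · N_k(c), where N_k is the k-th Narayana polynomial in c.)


E[X²] = σ⁴ (1 + c) (second MP moment). With σ² = 3 (so σ⁴ = 9) and c = 7/43 = 0.162791: E[X²] = 9 · (1 + 0.162791) = 9 · 1.162791.

So E[X^2] = 10.465116.


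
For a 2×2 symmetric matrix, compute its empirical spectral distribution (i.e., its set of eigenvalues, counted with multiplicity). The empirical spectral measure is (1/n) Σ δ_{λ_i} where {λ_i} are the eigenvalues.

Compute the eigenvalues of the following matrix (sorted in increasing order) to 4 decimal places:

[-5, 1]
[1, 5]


Since M is real symmetric, both eigenvalues are real; they are the roots of det(λI − M) = λ² − (tr M) λ + det M.
tr M = -5 + 5 = 0.
det M = (-5)·5 − 1² = -25 − 1 = -26.
Characteristic polynomial: λ² − 26 = 0.
Discriminant Δ = (tr M)² − 4·det M = 0 − (-104) = 104; √Δ = 10.198039.
λ = (tr M ± √Δ)/2 = (0 ± 10.198039)/2, giving (tr M − √Δ)/2 = -5.0990 and (tr M + √Δ)/2 = 5.0990.

Eigenvalues sorted in increasing order: [-5.0990, 5.0990].


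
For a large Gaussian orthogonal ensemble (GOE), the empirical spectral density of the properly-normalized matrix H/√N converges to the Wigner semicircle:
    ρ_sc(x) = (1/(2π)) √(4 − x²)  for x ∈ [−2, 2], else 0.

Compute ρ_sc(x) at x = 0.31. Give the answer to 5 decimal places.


ρ_sc(x) = (1/(2π)) √(4 − x²). With x = 0.31:
  4 − x² = 4 − (0.31)² = 4 − 0.096100 = 3.903900.
  √(4 − x²) = 1.975829.
  1/(2π) = 0.159155.
  ρ_sc(0.31) = 0.159155 · 1.975829 = 0.314463.

Rounded to 5 decimal places: ρ_sc(0.31) ≈ 0.31446.


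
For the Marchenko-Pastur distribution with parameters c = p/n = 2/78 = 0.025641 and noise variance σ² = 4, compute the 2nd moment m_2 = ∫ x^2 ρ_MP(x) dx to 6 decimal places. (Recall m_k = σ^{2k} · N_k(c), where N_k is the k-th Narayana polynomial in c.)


E[X²] = σ⁴ (1 + c) (second MP moment). With σ² = 4 (so σ⁴ = 16) and c = 2/78 = 0.025641: E[X²] = 16 · (1 + 0.025641) = 16 · 1.025641.

So E[X^2] = 16.410256.


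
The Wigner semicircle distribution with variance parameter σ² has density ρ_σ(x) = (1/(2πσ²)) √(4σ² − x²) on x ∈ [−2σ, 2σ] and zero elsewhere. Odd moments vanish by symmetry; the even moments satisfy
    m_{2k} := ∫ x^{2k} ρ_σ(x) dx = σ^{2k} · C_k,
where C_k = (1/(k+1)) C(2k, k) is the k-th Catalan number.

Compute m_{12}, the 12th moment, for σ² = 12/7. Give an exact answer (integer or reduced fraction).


By the scaled semicircle moment identity, m_{2k} = σ^{2k} · C_k with k = 6.
C_6 = (1/(k+1)) · C(2k, k) = (1/7) · C(12, 6) = (1/7) · 924 = 132.
σ^{2k} = (σ²)^k = (12/7)^6 = 2985984/117649.

Therefore m_{12} = σ^{12} · C_6 = (2985984/117649) · 132 = 394149888/117649.


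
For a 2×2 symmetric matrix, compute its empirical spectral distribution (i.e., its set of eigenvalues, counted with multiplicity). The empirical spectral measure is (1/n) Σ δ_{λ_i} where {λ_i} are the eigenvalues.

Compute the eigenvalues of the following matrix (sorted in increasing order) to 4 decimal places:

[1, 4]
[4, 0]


Since M is real symmetric, both eigenvalues are real; they are the roots of det(λI − M) = λ² − (tr M) λ + det M.
tr M = 1 + 0 = 1.
det M = 1·0 − 4² = 0 − 16 = -16.
Characteristic polynomial: λ² − λ − 16 = 0.
Discriminant Δ = (tr M)² − 4·det M = 1 − (-64) = 65; √Δ = 8.062258.
λ = (tr M ± √Δ)/2 = (1 ± 8.062258)/2, giving (tr M − √Δ)/2 = -3.5311 and (tr M + √Δ)/2 = 4.5311.

Eigenvalues sorted in increasing order: [-3.5311, 4.5311].


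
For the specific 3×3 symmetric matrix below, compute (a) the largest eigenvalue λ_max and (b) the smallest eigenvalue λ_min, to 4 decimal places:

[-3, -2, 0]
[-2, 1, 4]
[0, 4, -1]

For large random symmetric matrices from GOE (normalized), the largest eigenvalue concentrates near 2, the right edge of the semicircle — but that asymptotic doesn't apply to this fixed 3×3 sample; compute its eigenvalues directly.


Since M is real symmetric, all three eigenvalues are real; they are the roots of det(λI − M) = λ³ − (tr M) λ² + s λ − det M, where s is the sum of the principal 2×2 minors.
tr M = -3 + 1 + (-1) = -3.
s = ((-3)·1 − (-2)²) + ((-3)·(-1) − 0²) + (1·(-1) − 4²) = -7 + 3 + (-17) = -21.
det M (expand along row 1) = (-3)·(-17) − (-2)·2 + 0·(-8) = 55.
Characteristic polynomial: λ³ + 3λ² − 21λ − 55 = 0.
Substitute λ = y + (tr M)/3 = y − 1.000000 to remove the quadratic term: y³ + p·y + q = 0 with p = s − (tr M)²/3 = -24.000000 and q = −2(tr M)³/27 + (tr M)·s/3 − det M = -32.000000.
Three real roots ⇒ use the trigonometric (Viète) form: r = 2√(−p/3) = 5.656854, φ = arccos(3q/(p·r)) = arccos(0.707107) = 0.785398 rad.
y_k = r·cos(φ/3 − 2πk/3) for k = 0, 1, 2 gives y = 5.464102, -1.464102, -4.000000.
λ_k = y_k − 1.000000 gives λ = 4.4641, -2.4641, -5.0000 (check: the sum is -3.0000 = tr M).

Hence λ_max = 4.4641 and λ_min = -5.0000.


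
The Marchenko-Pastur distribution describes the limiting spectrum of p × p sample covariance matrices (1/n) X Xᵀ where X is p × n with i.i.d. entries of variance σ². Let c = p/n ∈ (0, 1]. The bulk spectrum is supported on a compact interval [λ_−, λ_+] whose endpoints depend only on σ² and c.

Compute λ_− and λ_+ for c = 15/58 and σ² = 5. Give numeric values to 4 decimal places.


c = 15/58 = 0.258621; √c = 0.508548.
λ_− = σ² (1 − √c)² = 5 · (1 − 0.508548)² = 5 · (0.491452)² = 1.207627.
λ_+ = σ² (1 + √c)² = 5 · (1 + 0.508548)² = 5 · (1.508548)² = 11.378580.

Rounded to 4 decimal places: λ_− ≈ 1.2076, λ_+ ≈ 11.3786.


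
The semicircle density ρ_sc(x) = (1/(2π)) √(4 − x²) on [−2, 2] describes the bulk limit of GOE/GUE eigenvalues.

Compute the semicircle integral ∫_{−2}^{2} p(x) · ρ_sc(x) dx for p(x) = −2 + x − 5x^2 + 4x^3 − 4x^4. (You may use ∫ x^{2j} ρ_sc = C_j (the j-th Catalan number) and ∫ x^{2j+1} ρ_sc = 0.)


Write p(x) = Σ a_i x^i, split into monomials and integrate each against ρ_sc separately.
Using ∫ x^{2j} ρ_sc = C_j = (1/(j+1)) C(2j, j) (Catalan numbers) and ∫ x^{2j+1} ρ_sc = 0 (odd monomials vanish by symmetry):
  i = 0 (even): a_0 · C_{0} = -2 · 1 = -2
  i = 1 (odd): ∫ x^1 ρ_sc = 0 (vanishes)
  i = 2 (even): a_2 · C_{1} = -5 · 1 = -5
  i = 3 (odd): ∫ x^3 ρ_sc = 0 (vanishes)
  i = 4 (even): a_4 · C_{2} = -4 · 2 = -8

Summing the contributions: ∫_{−2}^{2} p(x) ρ_sc(x) dx = (-2) + (-5) + (-8) = -15.


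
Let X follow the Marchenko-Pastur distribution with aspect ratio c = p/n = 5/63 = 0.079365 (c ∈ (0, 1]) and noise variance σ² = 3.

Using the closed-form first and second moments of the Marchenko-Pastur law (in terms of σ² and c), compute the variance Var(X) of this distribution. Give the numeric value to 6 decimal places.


Recall the MP moments m_1 = E[X] = σ² and m_2 = E[X²] = σ⁴ (1 + c).
m_1 = E[X] = σ² = 3, so m_1² = 9.
m_2 = E[X²] = σ⁴ (1 + c) = 9 · (1 + 0.079365) = 9 · 1.079365 = 9.714286.
(Note m_2 − m_1² simplifies to c · σ⁴ = 0.079365 · 9.)

Var(X) = m_2 − m_1² = 9.714286 − 9 = 0.714286.


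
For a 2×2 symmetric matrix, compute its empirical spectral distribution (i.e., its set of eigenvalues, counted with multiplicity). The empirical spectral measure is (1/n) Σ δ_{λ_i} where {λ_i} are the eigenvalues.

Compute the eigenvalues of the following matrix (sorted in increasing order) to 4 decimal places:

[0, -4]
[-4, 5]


Since M is real symmetric, both eigenvalues are real; they are the roots of det(λI − M) = λ² − (tr M) λ + det M.
tr M = 0 + 5 = 5.
det M = 0·5 − (-4)² = 0 − 16 = -16.
Characteristic polynomial: λ² − 5λ − 16 = 0.
Discriminant Δ = (tr M)² − 4·det M = 25 − (-64) = 89; √Δ = 9.433981.
λ = (tr M ± √Δ)/2 = (5 ± 9.433981)/2, giving (tr M − √Δ)/2 = -2.2170 and (tr M + √Δ)/2 = 7.2170.

Eigenvalues sorted in increasing order: [-2.2170, 7.2170].


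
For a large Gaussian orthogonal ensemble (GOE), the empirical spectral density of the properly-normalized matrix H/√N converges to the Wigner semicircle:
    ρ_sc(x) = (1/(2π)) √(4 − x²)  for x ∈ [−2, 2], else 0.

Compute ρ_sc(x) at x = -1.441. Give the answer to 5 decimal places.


ρ_sc(x) = (1/(2π)) √(4 − x²). With x = -1.441:
  4 − x² = 4 − (-1.441)² = 4 − 2.076481 = 1.923519.
  √(4 − x²) = 1.386910.
  1/(2π) = 0.159155.
  ρ_sc(-1.441) = 0.159155 · 1.386910 = 0.220734.

Rounded to 5 decimal places: ρ_sc(-1.441) ≈ 0.22073.


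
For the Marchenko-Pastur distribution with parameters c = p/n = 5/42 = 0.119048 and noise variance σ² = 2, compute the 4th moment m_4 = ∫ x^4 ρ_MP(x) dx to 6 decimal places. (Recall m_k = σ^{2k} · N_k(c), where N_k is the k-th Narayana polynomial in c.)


E[X⁴] = σ⁸ (1 + 6c + 6c² + c³) (fourth MP moment). With σ² = 2 (so σ⁸ = 16) and c = 5/42 = 0.119048: E[X⁴] = 16 · (1 + 6·0.119048 + 6·(0.119048)² + (0.119048)³) = 16 · 1.801007.

So E[X^4] = 28.816111.


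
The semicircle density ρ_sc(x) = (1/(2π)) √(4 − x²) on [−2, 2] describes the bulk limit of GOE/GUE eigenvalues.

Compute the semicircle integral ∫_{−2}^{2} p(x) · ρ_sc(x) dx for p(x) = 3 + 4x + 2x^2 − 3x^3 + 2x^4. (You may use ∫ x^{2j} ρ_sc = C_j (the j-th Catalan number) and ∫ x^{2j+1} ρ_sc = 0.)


Write p(x) = Σ a_i x^i, split into monomials and integrate each against ρ_sc separately.
Using ∫ x^{2j} ρ_sc = C_j = (1/(j+1)) C(2j, j) (Catalan numbers) and ∫ x^{2j+1} ρ_sc = 0 (odd monomials vanish by symmetry):
  i = 0 (even): a_0 · C_{0} = 3 · 1 = 3
  i = 1 (odd): ∫ x^1 ρ_sc = 0 (vanishes)
  i = 2 (even): a_2 · C_{1} = 2 · 1 = 2
  i = 3 (odd): ∫ x^3 ρ_sc = 0 (vanishes)
  i = 4 (even): a_4 · C_{2} = 2 · 2 = 4

Summing the contributions: ∫_{−2}^{2} p(x) ρ_sc(x) dx = 3 + 2 + 4 = 9.


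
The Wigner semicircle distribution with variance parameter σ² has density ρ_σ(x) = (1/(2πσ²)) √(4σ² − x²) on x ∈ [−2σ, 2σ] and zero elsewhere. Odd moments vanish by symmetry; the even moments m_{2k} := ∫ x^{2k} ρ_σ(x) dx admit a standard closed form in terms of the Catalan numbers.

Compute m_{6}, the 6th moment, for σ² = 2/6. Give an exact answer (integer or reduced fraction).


By the scaled semicircle moment identity, m_{2k} = σ^{2k} · C_k with k = 3.
C_3 = (1/(k+1)) · C(2k, k) = (1/4) · C(6, 3) = (1/4) · 20 = 5.
σ^{2k} = (σ²)^k = (2/6)^3 = 1/27.

Therefore m_{6} = σ^{6} · C_3 = (1/27) · 5 = 5/27.


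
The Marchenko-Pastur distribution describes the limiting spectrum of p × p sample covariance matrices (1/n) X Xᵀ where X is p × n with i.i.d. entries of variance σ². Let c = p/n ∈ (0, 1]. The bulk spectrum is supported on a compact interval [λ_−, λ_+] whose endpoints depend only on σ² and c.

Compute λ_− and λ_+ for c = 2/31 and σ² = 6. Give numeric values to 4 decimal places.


c = 2/31 = 0.064516; √c = 0.254000.
λ_− = σ² (1 − √c)² = 6 · (1 − 0.254000)² = 6 · (0.746000)² = 3.339094.
λ_+ = σ² (1 + √c)² = 6 · (1 + 0.254000)² = 6 · (1.254000)² = 9.435100.

Rounded to 4 decimal places: λ_− ≈ 3.3391, λ_+ ≈ 9.4351.
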